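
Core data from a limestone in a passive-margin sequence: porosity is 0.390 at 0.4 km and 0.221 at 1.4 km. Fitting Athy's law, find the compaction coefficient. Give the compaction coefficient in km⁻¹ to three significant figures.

0.568 km⁻¹

Athy: phi(Z) = phi₀ e^(−kZ) ⇒ phi₁/phi₂ = e^{k(Z₂−Z₁)} ⇒ k = ln(phi₁/phi₂)/(Z₂−Z₁)
k = ln(0.39/0.221) / (1.4 − 0.4) = ln(1.765) / 1 = 0.5680 / 1 = 0.568 km⁻¹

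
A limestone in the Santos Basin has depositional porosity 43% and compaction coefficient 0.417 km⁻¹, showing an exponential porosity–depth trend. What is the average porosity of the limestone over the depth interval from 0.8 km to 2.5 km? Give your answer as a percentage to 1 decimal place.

22.1%

⟨φ⟩ = (1/(Z₂−Z₁)) ∫ φ₀ e^(−kZ) dZ = φ₀·(e^(−k·Z₁) − e^(−k·Z₂)) / (k·(Z₂−Z₁))
e^(−0.417×0.8) = 0.7163; e^(−0.417×2.5) = 0.3526
⟨φ⟩ = 0.43 × (0.7163 − 0.3526) / (0.417 × 1.7) = 0.43 × 0.5131 = 0.2207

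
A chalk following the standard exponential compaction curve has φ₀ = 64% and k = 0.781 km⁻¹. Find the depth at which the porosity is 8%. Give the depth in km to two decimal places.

Invert Athy's law: z = ln(φ₀/φ) / k
z = ln(0.64/0.08) / 0.781 = ln(8) / 0.781 = 2.0794 / 0.781 = 2.663 km

2.66 km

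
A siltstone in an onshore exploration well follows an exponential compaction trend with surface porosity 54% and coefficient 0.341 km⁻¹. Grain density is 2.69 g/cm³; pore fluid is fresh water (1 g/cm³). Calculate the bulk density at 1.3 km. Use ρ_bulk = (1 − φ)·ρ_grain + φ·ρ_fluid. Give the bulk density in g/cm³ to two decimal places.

2.10 g/cm³

Porosity at depth: phi = 0.54·exp(−0.341×1.3) = 0.54×0.6419 = 0.3466
Bulk density: ρ_b = (1−phi)ρ_g + phi·ρ_f = 0.6534×2.69 + 0.3466×1
       = 1.758 + 0.347 = 2.104 g/cm³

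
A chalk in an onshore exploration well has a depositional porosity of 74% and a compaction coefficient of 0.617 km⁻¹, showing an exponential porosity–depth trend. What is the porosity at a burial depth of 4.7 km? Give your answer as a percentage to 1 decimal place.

φ = φ₀·exp(−k·d) = 0.74 × exp(−0.617 × 4.7) = 0.74 × exp(−2.9)
  = 0.74 × 0.0550 = 0.0407

4.1%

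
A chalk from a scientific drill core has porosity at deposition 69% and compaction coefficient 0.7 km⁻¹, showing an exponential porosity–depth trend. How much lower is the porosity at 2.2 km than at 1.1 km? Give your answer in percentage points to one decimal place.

17.2 percentage points

n(1.1) = 0.69·e^(−0.7×1.1) = 0.3195
n(2.2) = 0.69·e^(−0.7×2.2) = 0.1479
Δn = 0.3195 − 0.1479 = 0.1716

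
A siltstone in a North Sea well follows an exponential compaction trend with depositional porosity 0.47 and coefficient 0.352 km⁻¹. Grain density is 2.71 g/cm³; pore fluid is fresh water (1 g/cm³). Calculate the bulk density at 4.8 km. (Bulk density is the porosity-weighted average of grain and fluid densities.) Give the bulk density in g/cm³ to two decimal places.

2.56 g/cm³

Porosity at depth: φ = 0.47·exp(−0.352×4.8) = 0.47×0.1846 = 0.0868
Bulk density: ρ_b = (1−φ)ρ_g + φ·ρ_f = 0.9132×2.71 + 0.0868×1
       = 2.475 + 0.087 = 2.562 g/cm³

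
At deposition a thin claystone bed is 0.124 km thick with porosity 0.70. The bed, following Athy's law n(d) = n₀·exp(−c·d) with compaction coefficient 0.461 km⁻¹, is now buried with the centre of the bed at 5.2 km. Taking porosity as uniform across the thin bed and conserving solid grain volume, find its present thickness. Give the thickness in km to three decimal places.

Porosity at 5.2 km: n = 0.7·exp(−0.461×5.2) = 0.0637
Solid-volume conservation: h(1−n) = h₀(1−n₀) ⇒ h = h₀·(1−n₀)/(1−n)
h = 0.124 × (1 − 0.7)/(1 − 0.0637) = 0.124 × 0.3204 = 0.0397 km

0.040 km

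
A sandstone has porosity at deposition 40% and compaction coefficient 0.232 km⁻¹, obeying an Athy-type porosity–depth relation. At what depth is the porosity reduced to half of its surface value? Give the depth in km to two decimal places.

φ/φ₀ = 1/2 ⇒ exp(−β·Z) = 1/2 ⇒ Z = ln(2) / β
Z = 0.6931 / 0.232 = 2.988 km

2.99 km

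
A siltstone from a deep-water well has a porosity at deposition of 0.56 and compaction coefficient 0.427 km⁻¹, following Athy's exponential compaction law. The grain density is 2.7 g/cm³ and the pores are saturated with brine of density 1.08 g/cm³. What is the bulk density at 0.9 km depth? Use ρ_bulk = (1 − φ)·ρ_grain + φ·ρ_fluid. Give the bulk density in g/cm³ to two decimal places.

2.08 g/cm³

Porosity at depth: φ = 0.56·exp(−0.427×0.9) = 0.56×0.6809 = 0.3813
Bulk density: ρ_b = (1−φ)ρ_g + φ·ρ_f = 0.6187×2.7 + 0.3813×1.08
       = 1.670 + 0.412 = 2.082 g/cm³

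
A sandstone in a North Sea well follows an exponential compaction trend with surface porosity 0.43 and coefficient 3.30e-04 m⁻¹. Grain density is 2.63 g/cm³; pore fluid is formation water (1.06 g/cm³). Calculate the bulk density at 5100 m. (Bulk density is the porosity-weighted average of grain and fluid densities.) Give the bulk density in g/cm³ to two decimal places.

Working in km (1 km = 1000 m; c in km⁻¹ = c in m⁻¹ × 1000):
Porosity at depth: n = 0.43·exp(−0.33×5.1) = 0.43×0.1858 = 0.0799
Bulk density: ρ_b = (1−n)ρ_g + n·ρ_f = 0.9201×2.63 + 0.0799×1.06
       = 2.420 + 0.085 = 2.505 g/cm³

2.50 g/cm³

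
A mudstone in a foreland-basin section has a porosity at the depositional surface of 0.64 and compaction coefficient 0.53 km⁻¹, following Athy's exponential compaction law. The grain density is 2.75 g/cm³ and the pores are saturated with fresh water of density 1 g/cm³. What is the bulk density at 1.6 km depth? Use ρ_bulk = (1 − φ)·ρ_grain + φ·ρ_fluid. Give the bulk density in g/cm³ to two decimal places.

2.27 g/cm³

Porosity at depth: n = 0.64·exp(−0.53×1.6) = 0.64×0.4283 = 0.2741
Bulk density: ρ_b = (1−n)ρ_g + n·ρ_f = 0.7259×2.75 + 0.2741×1
       = 1.996 + 0.274 = 2.270 g/cm³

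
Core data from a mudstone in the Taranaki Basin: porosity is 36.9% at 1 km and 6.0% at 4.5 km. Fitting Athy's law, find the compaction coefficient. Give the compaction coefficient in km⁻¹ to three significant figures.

0.519 km⁻¹

Athy: φ(d) = φ₀ e^(−βd) ⇒ φ₁/φ₂ = e^{β(d₂−d₁)} ⇒ β = ln(φ₁/φ₂)/(d₂−d₁)
β = ln(0.369/0.06) / (4.5 − 1) = ln(6.15) / 3.5 = 1.8165 / 3.5 = 0.519 km⁻¹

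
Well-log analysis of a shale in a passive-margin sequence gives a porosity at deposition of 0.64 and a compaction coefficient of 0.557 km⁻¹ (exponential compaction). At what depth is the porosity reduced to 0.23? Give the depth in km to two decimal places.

1.84 km

Invert Athy's law: Z = ln(φ₀/φ) / c
Z = ln(0.64/0.23) / 0.557 = ln(2.783) / 0.557 = 1.0234 / 0.557 = 1.837 km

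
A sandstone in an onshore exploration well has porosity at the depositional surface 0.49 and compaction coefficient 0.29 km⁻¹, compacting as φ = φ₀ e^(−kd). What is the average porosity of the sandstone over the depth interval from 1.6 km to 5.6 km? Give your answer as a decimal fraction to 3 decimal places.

⟨φ⟩ = (1/(d₂−d₁)) ∫ φ₀ e^(−kd) dd = φ₀·(e^(−k·d₁) − e^(−k·d₂)) / (k·(d₂−d₁))
e^(−0.29×1.6) = 0.6288; e^(−0.29×5.6) = 0.1971
⟨φ⟩ = 0.49 × (0.6288 − 0.1971) / (0.29 × 4) = 0.49 × 0.3721 = 0.1823

0.182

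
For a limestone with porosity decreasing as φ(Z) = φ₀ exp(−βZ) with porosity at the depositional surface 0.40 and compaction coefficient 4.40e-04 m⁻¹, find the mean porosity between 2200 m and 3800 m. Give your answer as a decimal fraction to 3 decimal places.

Working in km (1 km = 1000 m; β in km⁻¹ = β in m⁻¹ × 1000):
⟨φ⟩ = (1/(Z₂−Z₁)) ∫ φ₀ e^(−βZ) dZ = φ₀·(e^(−β·Z₁) − e^(−β·Z₂)) / (β·(Z₂−Z₁))
e^(−0.44×2.2) = 0.3798; e^(−0.44×3.8) = 0.1879
⟨φ⟩ = 0.4 × (0.3798 − 0.1879) / (0.44 × 1.6) = 0.4 × 0.2727 = 0.1091

0.109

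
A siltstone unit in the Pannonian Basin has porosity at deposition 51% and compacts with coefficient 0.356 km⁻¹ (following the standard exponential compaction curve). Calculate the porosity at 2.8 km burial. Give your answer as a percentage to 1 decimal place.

φ = φ₀·exp(−k·Z) = 0.51 × exp(−0.356 × 2.8) = 0.51 × exp(−0.9968)
  = 0.51 × 0.3691 = 0.1882

18.8%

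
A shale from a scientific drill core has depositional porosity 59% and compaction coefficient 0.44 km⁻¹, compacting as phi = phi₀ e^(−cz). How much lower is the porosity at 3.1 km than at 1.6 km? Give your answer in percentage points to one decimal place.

14.1 percentage points

phi(1.6) = 0.59·e^(−0.44×1.6) = 0.2918
phi(3.1) = 0.59·e^(−0.44×3.1) = 0.1508
Δphi = 0.2918 − 0.1508 = 0.1410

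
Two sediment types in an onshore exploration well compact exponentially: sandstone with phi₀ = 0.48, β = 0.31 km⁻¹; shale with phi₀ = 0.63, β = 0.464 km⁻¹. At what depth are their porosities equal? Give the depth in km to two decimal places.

1.77 km

Set phi₀ₐ e^(−βₐz) = phi₀ᵦ e^(−βᵦz) ⇒ ln(phi₀ₐ/phi₀ᵦ) = (βₐ − βᵦ)·z
z = ln(0.48/0.63) / (0.31 − 0.464) = -0.2719 / -0.154 = 1.766 km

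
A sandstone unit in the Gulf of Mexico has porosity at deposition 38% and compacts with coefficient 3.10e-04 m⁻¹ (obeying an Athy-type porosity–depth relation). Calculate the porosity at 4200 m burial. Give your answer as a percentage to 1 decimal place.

Working in km (1 km = 1000 m; β in km⁻¹ = β in m⁻¹ × 1000):
phi = phi₀·exp(−β·d) = 0.38 × exp(−0.31 × 4.2) = 0.38 × exp(−1.302)
  = 0.38 × 0.2720 = 0.1034

10.3%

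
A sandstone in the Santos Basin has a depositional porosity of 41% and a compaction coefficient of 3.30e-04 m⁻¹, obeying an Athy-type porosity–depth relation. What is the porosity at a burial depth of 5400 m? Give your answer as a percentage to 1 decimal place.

6.9%

Working in km (1 km = 1000 m; β in km⁻¹ = β in m⁻¹ × 1000):
φ = φ₀·exp(−β·d) = 0.41 × exp(−0.33 × 5.4) = 0.41 × exp(−1.782)
  = 0.41 × 0.1683 = 0.0690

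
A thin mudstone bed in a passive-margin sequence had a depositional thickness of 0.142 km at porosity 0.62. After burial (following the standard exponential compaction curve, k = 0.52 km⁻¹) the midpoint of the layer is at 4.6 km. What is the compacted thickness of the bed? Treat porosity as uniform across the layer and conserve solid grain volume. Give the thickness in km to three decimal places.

0.057 km

Porosity at 4.6 km: φ = 0.62·exp(−0.52×4.6) = 0.0567
Solid-volume conservation: h(1−φ) = h₀(1−φ₀) ⇒ h = h₀·(1−φ₀)/(1−φ)
h = 0.142 × (1 − 0.62)/(1 − 0.0567) = 0.142 × 0.4028 = 0.0572 km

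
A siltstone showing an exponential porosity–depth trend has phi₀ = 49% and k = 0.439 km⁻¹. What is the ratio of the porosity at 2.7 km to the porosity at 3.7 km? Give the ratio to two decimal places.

1.55

phi(d₁)/phi(d₂) = e^(−k·d₁)/e^(−k·d₂) = e^{k(d₂−d₁)}
= exp(0.439 × 1) = exp(0.439) = 1.5512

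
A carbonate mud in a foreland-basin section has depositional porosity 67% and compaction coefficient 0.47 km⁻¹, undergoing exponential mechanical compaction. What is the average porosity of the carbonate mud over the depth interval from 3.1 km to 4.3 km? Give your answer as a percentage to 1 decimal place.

⟨phi⟩ = (1/(d₂−d₁)) ∫ phi₀ e^(−βd) dd = phi₀·(e^(−β·d₁) − e^(−β·d₂)) / (β·(d₂−d₁))
e^(−0.47×3.1) = 0.2329; e^(−0.47×4.3) = 0.1325
⟨phi⟩ = 0.67 × (0.2329 − 0.1325) / (0.47 × 1.2) = 0.67 × 0.1780 = 0.1193

11.9%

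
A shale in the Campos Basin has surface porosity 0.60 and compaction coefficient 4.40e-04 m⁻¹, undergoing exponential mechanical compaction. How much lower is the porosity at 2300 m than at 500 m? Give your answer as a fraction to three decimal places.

Working in km (1 km = 1000 m; c in km⁻¹ = c in m⁻¹ × 1000):
phi(0.5) = 0.6·e^(−0.44×0.5) = 0.4815
phi(2.3) = 0.6·e^(−0.44×2.3) = 0.2181
Δphi = 0.4815 − 0.2181 = 0.2634

0.263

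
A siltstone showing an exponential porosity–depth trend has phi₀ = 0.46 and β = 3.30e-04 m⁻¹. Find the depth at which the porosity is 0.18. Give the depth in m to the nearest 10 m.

Working in km (1 km = 1000 m; β in km⁻¹ = β in m⁻¹ × 1000):
Invert Athy's law: Z = ln(phi₀/phi) / β
Z = ln(0.46/0.18) / 0.33 = ln(2.556) / 0.33 = 0.9383 / 0.33 = 2.843 km

2840 m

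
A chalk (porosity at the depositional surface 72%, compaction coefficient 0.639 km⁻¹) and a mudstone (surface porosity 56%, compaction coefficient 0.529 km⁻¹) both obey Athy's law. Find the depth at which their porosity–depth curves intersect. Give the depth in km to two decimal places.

Set phi₀ₐ e^(−kₐz) = phi₀ᵦ e^(−kᵦz) ⇒ ln(phi₀ₐ/phi₀ᵦ) = (kₐ − kᵦ)·z
z = ln(0.72/0.56) / (0.639 − 0.529) = 0.2513 / 0.11 = 2.285 km

2.28 km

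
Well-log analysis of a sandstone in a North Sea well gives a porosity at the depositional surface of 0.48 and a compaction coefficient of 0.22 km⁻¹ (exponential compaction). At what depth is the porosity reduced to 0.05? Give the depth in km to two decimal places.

10.28 km

Invert Athy's law: d = ln(phi₀/phi) / β
d = ln(0.48/0.05) / 0.22 = ln(9.6) / 0.22 = 2.2618 / 0.22 = 10.281 km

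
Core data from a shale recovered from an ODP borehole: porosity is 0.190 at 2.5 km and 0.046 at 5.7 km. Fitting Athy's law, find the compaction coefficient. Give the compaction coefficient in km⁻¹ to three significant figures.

Athy: n(z) = n₀ e^(−βz) ⇒ n₁/n₂ = e^{β(z₂−z₁)} ⇒ β = ln(n₁/n₂)/(z₂−z₁)
β = ln(0.19/0.046) / (5.7 − 2.5) = ln(4.13) / 3.2 = 1.4184 / 3.2 = 0.4432 km⁻¹

0.443 km⁻¹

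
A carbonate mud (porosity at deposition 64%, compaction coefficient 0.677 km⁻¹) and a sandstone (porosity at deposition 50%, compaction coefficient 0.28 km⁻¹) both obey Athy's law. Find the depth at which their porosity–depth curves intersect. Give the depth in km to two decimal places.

Set phi₀ₐ e^(−cₐZ) = phi₀ᵦ e^(−cᵦZ) ⇒ ln(phi₀ₐ/phi₀ᵦ) = (cₐ − cᵦ)·Z
Z = ln(0.64/0.5) / (0.677 − 0.28) = 0.2469 / 0.397 = 0.622 km

0.62 km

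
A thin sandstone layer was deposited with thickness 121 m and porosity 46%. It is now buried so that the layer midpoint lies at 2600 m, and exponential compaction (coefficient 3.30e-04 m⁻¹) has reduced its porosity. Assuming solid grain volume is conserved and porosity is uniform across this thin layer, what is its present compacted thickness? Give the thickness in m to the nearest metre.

Working in km (1 km = 1000 m; c in km⁻¹ = c in m⁻¹ × 1000):
Porosity at 2.6 km: phi = 0.46·exp(−0.33×2.6) = 0.1950
Solid-volume conservation: h(1−phi) = h₀(1−phi₀) ⇒ h = h₀·(1−phi₀)/(1−phi)
h = 0.121 × (1 − 0.46)/(1 − 0.1950) = 0.121 × 0.6708 = 0.0812 km

81 m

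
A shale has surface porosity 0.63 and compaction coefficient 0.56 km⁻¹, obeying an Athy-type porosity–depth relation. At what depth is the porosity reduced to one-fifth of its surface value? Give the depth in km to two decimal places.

phi/phi₀ = 1/5 ⇒ exp(−c·Z) = 1/5 ⇒ Z = ln(5) / c
Z = 1.6094 / 0.56 = 2.874 km

2.87 km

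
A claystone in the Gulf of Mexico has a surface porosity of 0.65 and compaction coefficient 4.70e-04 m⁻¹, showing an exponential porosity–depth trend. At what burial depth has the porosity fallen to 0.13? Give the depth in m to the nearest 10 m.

Working in km (1 km = 1000 m; k in km⁻¹ = k in m⁻¹ × 1000):
Invert Athy's law: d = ln(φ₀/φ) / k
d = ln(0.65/0.13) / 0.47 = ln(5) / 0.47 = 1.6094 / 0.47 = 3.424 km

3420 m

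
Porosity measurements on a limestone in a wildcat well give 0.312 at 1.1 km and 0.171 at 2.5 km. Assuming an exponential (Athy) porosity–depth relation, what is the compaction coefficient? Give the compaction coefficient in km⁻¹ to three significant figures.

Athy: n(d) = n₀ e^(−βd) ⇒ n₁/n₂ = e^{β(d₂−d₁)} ⇒ β = ln(n₁/n₂)/(d₂−d₁)
β = ln(0.312/0.171) / (2.5 − 1.1) = ln(1.825) / 1.4 = 0.6013 / 1.4 = 0.4295 km⁻¹

0.430 km⁻¹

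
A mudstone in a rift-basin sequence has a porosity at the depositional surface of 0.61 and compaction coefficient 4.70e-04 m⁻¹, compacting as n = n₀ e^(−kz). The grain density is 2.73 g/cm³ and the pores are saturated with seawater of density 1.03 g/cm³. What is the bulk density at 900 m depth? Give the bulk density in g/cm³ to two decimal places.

Working in km (1 km = 1000 m; k in km⁻¹ = k in m⁻¹ × 1000):
Porosity at depth: n = 0.61·exp(−0.47×0.9) = 0.61×0.6551 = 0.3996
Bulk density: ρ_b = (1−n)ρ_g + n·ρ_f = 0.6004×2.73 + 0.3996×1.03
       = 1.639 + 0.412 = 2.051 g/cm³

2.05 g/cm³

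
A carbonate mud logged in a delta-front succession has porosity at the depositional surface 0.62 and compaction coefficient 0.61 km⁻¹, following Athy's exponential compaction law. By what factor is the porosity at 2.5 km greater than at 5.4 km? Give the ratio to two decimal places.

5.86

n(d₁)/n(d₂) = e^(−β·d₁)/e^(−β·d₂) = e^{β(d₂−d₁)}
= exp(0.61 × 2.9) = exp(1.769) = 5.8650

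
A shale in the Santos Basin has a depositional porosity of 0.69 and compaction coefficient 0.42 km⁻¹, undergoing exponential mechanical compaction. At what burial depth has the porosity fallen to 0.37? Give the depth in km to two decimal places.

1.48 km

Invert Athy's law: z = ln(n₀/n) / k
z = ln(0.69/0.37) / 0.42 = ln(1.865) / 0.42 = 0.6232 / 0.42 = 1.484 km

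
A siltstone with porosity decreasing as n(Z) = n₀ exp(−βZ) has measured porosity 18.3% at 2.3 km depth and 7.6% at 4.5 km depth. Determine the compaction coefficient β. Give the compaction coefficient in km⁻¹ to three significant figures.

0.399 km⁻¹

Athy: n(Z) = n₀ e^(−βZ) ⇒ n₁/n₂ = e^{β(Z₂−Z₁)} ⇒ β = ln(n₁/n₂)/(Z₂−Z₁)
β = ln(0.183/0.076) / (4.5 − 2.3) = ln(2.408) / 2.2 = 0.8788 / 2.2 = 0.3994 km⁻¹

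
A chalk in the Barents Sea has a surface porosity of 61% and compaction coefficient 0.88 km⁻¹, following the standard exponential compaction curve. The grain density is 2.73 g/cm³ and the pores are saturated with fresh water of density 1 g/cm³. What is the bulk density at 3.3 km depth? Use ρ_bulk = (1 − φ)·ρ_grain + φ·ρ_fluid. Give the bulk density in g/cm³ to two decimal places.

Porosity at depth: n = 0.61·exp(−0.88×3.3) = 0.61×0.0548 = 0.0334
Bulk density: ρ_b = (1−n)ρ_g + n·ρ_f = 0.9666×2.73 + 0.0334×1
       = 2.639 + 0.033 = 2.672 g/cm³

2.67 g/cm³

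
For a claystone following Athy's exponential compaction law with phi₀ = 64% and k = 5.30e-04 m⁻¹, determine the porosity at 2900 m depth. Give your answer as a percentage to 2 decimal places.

Working in km (1 km = 1000 m; k in km⁻¹ = k in m⁻¹ × 1000):
phi = phi₀·exp(−k·Z) = 0.64 × exp(−0.53 × 2.9) = 0.64 × exp(−1.537)
  = 0.64 × 0.2150 = 0.1376

13.76%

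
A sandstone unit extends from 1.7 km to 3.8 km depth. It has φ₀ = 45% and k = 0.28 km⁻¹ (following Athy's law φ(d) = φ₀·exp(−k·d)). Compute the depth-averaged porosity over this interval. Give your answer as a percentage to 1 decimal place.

21.1%

⟨φ⟩ = (1/(d₂−d₁)) ∫ φ₀ e^(−kd) dd = φ₀·(e^(−k·d₁) − e^(−k·d₂)) / (k·(d₂−d₁))
e^(−0.28×1.7) = 0.6213; e^(−0.28×3.8) = 0.3451
⟨φ⟩ = 0.45 × (0.6213 − 0.3451) / (0.28 × 2.1) = 0.45 × 0.4697 = 0.2114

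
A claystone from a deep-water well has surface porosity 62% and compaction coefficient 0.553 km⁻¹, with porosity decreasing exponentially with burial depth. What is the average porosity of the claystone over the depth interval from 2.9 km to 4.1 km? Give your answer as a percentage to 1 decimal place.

9.1%

⟨φ⟩ = (1/(Z₂−Z₁)) ∫ φ₀ e^(−kZ) dZ = φ₀·(e^(−k·Z₁) − e^(−k·Z₂)) / (k·(Z₂−Z₁))
e^(−0.553×2.9) = 0.2012; e^(−0.553×4.1) = 0.1036
⟨φ⟩ = 0.62 × (0.2012 − 0.1036) / (0.553 × 1.2) = 0.62 × 0.1470 = 0.0911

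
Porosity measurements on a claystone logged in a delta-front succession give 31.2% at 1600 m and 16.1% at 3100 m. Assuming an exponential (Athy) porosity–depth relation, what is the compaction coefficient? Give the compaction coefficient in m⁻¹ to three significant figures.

0.000441 m⁻¹

Working in km (1 km = 1000 m; β in km⁻¹ = β in m⁻¹ × 1000):
Athy: phi(d) = phi₀ e^(−βd) ⇒ phi₁/phi₂ = e^{β(d₂−d₁)} ⇒ β = ln(phi₁/phi₂)/(d₂−d₁)
β = ln(0.312/0.161) / (3.1 − 1.6) = ln(1.938) / 1.5 = 0.6616 / 1.5 = 0.4411 km⁻¹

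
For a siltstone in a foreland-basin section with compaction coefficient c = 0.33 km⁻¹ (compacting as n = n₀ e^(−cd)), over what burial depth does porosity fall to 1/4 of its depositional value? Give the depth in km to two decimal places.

n/n₀ = 1/4 ⇒ exp(−c·d) = 1/4 ⇒ d = ln(4) / c
d = 1.3863 / 0.33 = 4.201 km

4.20 km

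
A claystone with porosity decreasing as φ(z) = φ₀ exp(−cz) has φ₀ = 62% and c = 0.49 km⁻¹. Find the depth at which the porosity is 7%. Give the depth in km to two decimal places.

4.45 km

Invert Athy's law: z = ln(φ₀/φ) / c
z = ln(0.62/0.07) / 0.49 = ln(8.857) / 0.49 = 2.1812 / 0.49 = 4.451 km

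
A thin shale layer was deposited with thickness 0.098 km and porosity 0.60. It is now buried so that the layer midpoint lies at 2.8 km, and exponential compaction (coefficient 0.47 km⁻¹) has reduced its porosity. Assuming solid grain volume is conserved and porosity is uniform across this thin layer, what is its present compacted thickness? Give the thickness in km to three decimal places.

Porosity at 2.8 km: φ = 0.6·exp(−0.47×2.8) = 0.1609
Solid-volume conservation: h(1−φ) = h₀(1−φ₀) ⇒ h = h₀·(1−φ₀)/(1−φ)
h = 0.098 × (1 − 0.6)/(1 − 0.1609) = 0.098 × 0.4767 = 0.0467 km

0.047 km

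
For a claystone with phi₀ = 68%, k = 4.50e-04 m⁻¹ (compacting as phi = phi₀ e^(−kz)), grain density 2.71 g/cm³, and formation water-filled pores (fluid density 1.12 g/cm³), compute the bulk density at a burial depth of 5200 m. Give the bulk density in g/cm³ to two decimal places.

Working in km (1 km = 1000 m; k in km⁻¹ = k in m⁻¹ × 1000):
Porosity at depth: phi = 0.68·exp(−0.45×5.2) = 0.68×0.0963 = 0.0655
Bulk density: ρ_b = (1−phi)ρ_g + phi·ρ_f = 0.9345×2.71 + 0.0655×1.12
       = 2.532 + 0.073 = 2.606 g/cm³

2.61 g/cm³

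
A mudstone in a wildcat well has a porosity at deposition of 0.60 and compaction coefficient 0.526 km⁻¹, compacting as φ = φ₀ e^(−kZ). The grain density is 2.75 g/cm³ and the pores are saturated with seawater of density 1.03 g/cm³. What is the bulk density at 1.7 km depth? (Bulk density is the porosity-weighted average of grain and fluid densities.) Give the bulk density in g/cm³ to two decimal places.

Porosity at depth: φ = 0.6·exp(−0.526×1.7) = 0.6×0.4089 = 0.2454
Bulk density: ρ_b = (1−φ)ρ_g + φ·ρ_f = 0.7546×2.75 + 0.2454×1.03
       = 2.075 + 0.253 = 2.328 g/cm³

2.33 g/cm³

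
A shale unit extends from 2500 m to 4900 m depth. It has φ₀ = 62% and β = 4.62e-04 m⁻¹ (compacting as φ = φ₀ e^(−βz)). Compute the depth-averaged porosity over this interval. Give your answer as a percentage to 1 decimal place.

Working in km (1 km = 1000 m; β in km⁻¹ = β in m⁻¹ × 1000):
⟨φ⟩ = (1/(z₂−z₁)) ∫ φ₀ e^(−βz) dz = φ₀·(e^(−β·z₁) − e^(−β·z₂)) / (β·(z₂−z₁))
e^(−0.462×2.5) = 0.3151; e^(−0.462×4.9) = 0.1040
⟨φ⟩ = 0.62 × (0.3151 − 0.1040) / (0.462 × 2.4) = 0.62 × 0.1904 = 0.1180

11.8%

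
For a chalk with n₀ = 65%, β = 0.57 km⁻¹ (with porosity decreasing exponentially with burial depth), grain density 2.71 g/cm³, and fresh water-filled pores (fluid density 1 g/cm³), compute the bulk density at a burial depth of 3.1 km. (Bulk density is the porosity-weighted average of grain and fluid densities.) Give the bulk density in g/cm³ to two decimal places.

Porosity at depth: n = 0.65·exp(−0.57×3.1) = 0.65×0.1708 = 0.1110
Bulk density: ρ_b = (1−n)ρ_g + n·ρ_f = 0.8890×2.71 + 0.1110×1
       = 2.409 + 0.111 = 2.520 g/cm³

2.52 g/cm³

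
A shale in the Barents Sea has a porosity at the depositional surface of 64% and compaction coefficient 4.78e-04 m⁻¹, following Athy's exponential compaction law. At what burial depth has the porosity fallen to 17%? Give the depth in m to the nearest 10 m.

Working in km (1 km = 1000 m; β in km⁻¹ = β in m⁻¹ × 1000):
Invert Athy's law: Z = ln(φ₀/φ) / β
Z = ln(0.64/0.17) / 0.478 = ln(3.765) / 0.478 = 1.3257 / 0.478 = 2.773 km

2770 m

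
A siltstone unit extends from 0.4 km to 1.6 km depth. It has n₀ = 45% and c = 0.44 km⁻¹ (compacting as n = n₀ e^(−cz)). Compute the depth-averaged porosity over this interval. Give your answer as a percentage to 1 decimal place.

⟨n⟩ = (1/(z₂−z₁)) ∫ n₀ e^(−cz) dz = n₀·(e^(−c·z₁) − e^(−c·z₂)) / (c·(z₂−z₁))
e^(−0.44×0.4) = 0.8386; e^(−0.44×1.6) = 0.4946
⟨n⟩ = 0.45 × (0.8386 − 0.4946) / (0.44 × 1.2) = 0.45 × 0.6515 = 0.2932

29.3%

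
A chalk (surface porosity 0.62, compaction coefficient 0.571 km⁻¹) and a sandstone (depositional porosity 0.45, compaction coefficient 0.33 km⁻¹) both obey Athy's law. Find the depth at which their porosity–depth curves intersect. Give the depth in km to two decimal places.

Set phi₀ₐ e^(−kₐZ) = phi₀ᵦ e^(−kᵦZ) ⇒ ln(phi₀ₐ/phi₀ᵦ) = (kₐ − kᵦ)·Z
Z = ln(0.62/0.45) / (0.571 − 0.33) = 0.3205 / 0.241 = 1.330 km

1.33 km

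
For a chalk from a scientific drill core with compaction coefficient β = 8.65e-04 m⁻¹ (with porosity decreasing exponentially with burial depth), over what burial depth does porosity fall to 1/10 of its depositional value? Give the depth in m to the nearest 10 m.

Working in km (1 km = 1000 m; β in km⁻¹ = β in m⁻¹ × 1000):
n/n₀ = 1/10 ⇒ exp(−β·d) = 1/10 ⇒ d = ln(10) / β
d = 2.3026 / 0.865 = 2.662 km

2660 m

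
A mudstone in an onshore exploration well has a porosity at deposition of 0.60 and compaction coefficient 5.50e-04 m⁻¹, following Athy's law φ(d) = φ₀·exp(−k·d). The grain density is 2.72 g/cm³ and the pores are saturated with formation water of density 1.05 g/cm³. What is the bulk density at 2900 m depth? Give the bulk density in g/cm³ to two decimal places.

Working in km (1 km = 1000 m; k in km⁻¹ = k in m⁻¹ × 1000):
Porosity at depth: φ = 0.6·exp(−0.55×2.9) = 0.6×0.2029 = 0.1217
Bulk density: ρ_b = (1−φ)ρ_g + φ·ρ_f = 0.8783×2.72 + 0.1217×1.05
       = 2.389 + 0.128 = 2.517 g/cm³

2.52 g/cm³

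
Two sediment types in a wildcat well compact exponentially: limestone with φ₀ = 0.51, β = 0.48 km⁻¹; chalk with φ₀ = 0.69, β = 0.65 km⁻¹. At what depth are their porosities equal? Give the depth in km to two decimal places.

Set φ₀ₐ e^(−βₐZ) = φ₀ᵦ e^(−βᵦZ) ⇒ ln(φ₀ₐ/φ₀ᵦ) = (βₐ − βᵦ)·Z
Z = ln(0.51/0.69) / (0.48 − 0.65) = -0.3023 / -0.17 = 1.778 km

1.78 km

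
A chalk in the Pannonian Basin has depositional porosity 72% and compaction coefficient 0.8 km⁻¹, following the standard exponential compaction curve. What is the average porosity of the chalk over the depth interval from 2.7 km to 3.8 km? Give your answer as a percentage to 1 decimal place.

⟨phi⟩ = (1/(Z₂−Z₁)) ∫ phi₀ e^(−cZ) dZ = phi₀·(e^(−c·Z₁) − e^(−c·Z₂)) / (c·(Z₂−Z₁))
e^(−0.8×2.7) = 0.1153; e^(−0.8×3.8) = 0.0478
⟨phi⟩ = 0.72 × (0.1153 − 0.0478) / (0.8 × 1.1) = 0.72 × 0.0767 = 0.0552

5.5%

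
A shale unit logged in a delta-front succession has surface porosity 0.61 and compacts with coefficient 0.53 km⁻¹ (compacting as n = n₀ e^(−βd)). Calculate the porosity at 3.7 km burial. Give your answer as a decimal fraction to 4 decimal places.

n = n₀·exp(−β·d) = 0.61 × exp(−0.53 × 3.7) = 0.61 × exp(−1.961)
  = 0.61 × 0.1407 = 0.0858

0.0858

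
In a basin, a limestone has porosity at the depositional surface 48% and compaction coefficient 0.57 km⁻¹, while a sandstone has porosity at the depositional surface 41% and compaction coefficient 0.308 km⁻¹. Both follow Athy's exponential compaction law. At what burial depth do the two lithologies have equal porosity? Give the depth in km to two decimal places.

0.60 km

Set phi₀ₐ e^(−kₐZ) = phi₀ᵦ e^(−kᵦZ) ⇒ ln(phi₀ₐ/phi₀ᵦ) = (kₐ − kᵦ)·Z
Z = ln(0.48/0.41) / (0.57 − 0.308) = 0.1576 / 0.262 = 0.602 km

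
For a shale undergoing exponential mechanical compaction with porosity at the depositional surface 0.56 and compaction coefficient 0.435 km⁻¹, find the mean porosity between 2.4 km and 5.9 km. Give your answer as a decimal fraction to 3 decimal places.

0.101

⟨phi⟩ = (1/(Z₂−Z₁)) ∫ phi₀ e^(−βZ) dZ = phi₀·(e^(−β·Z₁) − e^(−β·Z₂)) / (β·(Z₂−Z₁))
e^(−0.435×2.4) = 0.3520; e^(−0.435×5.9) = 0.0768
⟨phi⟩ = 0.56 × (0.3520 − 0.0768) / (0.435 × 3.5) = 0.56 × 0.1808 = 0.1012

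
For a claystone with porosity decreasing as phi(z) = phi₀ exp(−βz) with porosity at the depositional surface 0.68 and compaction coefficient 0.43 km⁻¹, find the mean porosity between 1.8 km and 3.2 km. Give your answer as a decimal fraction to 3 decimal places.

0.236

⟨phi⟩ = (1/(z₂−z₁)) ∫ phi₀ e^(−βz) dz = phi₀·(e^(−β·z₁) − e^(−β·z₂)) / (β·(z₂−z₁))
e^(−0.43×1.8) = 0.4612; e^(−0.43×3.2) = 0.2526
⟨phi⟩ = 0.68 × (0.4612 − 0.2526) / (0.43 × 1.4) = 0.68 × 0.3465 = 0.2356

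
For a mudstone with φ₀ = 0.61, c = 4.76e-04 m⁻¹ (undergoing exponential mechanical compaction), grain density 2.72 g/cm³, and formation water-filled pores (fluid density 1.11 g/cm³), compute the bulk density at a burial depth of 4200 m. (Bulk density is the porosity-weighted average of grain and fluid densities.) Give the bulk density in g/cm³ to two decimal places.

Working in km (1 km = 1000 m; c in km⁻¹ = c in m⁻¹ × 1000):
Porosity at depth: φ = 0.61·exp(−0.476×4.2) = 0.61×0.1354 = 0.0826
Bulk density: ρ_b = (1−φ)ρ_g + φ·ρ_f = 0.9174×2.72 + 0.0826×1.11
       = 2.495 + 0.092 = 2.587 g/cm³

2.59 g/cm³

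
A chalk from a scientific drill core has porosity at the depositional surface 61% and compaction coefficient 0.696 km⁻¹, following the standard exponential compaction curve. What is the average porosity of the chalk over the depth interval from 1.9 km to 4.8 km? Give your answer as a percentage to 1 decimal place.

7.0%

⟨n⟩ = (1/(d₂−d₁)) ∫ n₀ e^(−cd) dd = n₀·(e^(−c·d₁) − e^(−c·d₂)) / (c·(d₂−d₁))
e^(−0.696×1.9) = 0.2665; e^(−0.696×4.8) = 0.0354
⟨n⟩ = 0.61 × (0.2665 − 0.0354) / (0.696 × 2.9) = 0.61 × 0.1145 = 0.0698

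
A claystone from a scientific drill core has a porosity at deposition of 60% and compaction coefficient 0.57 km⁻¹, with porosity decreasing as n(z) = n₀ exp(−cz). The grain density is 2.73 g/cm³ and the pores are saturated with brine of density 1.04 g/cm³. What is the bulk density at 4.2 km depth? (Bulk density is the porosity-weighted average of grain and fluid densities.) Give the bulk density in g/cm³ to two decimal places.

Porosity at depth: n = 0.6·exp(−0.57×4.2) = 0.6×0.0913 = 0.0548
Bulk density: ρ_b = (1−n)ρ_g + n·ρ_f = 0.9452×2.73 + 0.0548×1.04
       = 2.581 + 0.057 = 2.637 g/cm³

2.64 g/cm³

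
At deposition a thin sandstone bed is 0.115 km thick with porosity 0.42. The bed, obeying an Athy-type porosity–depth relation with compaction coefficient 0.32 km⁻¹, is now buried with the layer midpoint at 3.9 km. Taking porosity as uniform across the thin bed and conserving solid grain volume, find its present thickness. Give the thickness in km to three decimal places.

Porosity at 3.9 km: phi = 0.42·exp(−0.32×3.9) = 0.1206
Solid-volume conservation: h(1−phi) = h₀(1−phi₀) ⇒ h = h₀·(1−phi₀)/(1−phi)
h = 0.115 × (1 − 0.42)/(1 − 0.1206) = 0.115 × 0.6595 = 0.0758 km

0.076 km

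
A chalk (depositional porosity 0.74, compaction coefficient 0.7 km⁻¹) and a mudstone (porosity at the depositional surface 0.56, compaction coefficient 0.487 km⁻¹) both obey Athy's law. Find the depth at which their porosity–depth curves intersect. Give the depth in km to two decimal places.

1.31 km

Set n₀ₐ e^(−kₐz) = n₀ᵦ e^(−kᵦz) ⇒ ln(n₀ₐ/n₀ᵦ) = (kₐ − kᵦ)·z
z = ln(0.74/0.56) / (0.7 − 0.487) = 0.2787 / 0.213 = 1.309 km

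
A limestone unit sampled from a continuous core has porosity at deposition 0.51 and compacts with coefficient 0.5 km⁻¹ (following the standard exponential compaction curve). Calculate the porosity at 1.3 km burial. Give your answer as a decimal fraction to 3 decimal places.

n = n₀·exp(−k·z) = 0.51 × exp(−0.5 × 1.3) = 0.51 × exp(−0.65)
  = 0.51 × 0.5220 = 0.2662

0.266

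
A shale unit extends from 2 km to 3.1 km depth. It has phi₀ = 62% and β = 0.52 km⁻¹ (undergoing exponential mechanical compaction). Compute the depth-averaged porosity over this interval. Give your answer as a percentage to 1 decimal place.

⟨phi⟩ = (1/(z₂−z₁)) ∫ phi₀ e^(−βz) dz = phi₀·(e^(−β·z₁) − e^(−β·z₂)) / (β·(z₂−z₁))
e^(−0.52×2) = 0.3535; e^(−0.52×3.1) = 0.1995
⟨phi⟩ = 0.62 × (0.3535 − 0.1995) / (0.52 × 1.1) = 0.62 × 0.2692 = 0.1669

16.7%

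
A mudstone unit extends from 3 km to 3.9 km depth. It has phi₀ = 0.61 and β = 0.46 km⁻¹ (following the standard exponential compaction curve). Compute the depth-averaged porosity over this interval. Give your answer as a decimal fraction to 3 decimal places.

⟨phi⟩ = (1/(Z₂−Z₁)) ∫ phi₀ e^(−βZ) dZ = phi₀·(e^(−β·Z₁) − e^(−β·Z₂)) / (β·(Z₂−Z₁))
e^(−0.46×3) = 0.2516; e^(−0.46×3.9) = 0.1663
⟨phi⟩ = 0.61 × (0.2516 − 0.1663) / (0.46 × 0.9) = 0.61 × 0.2060 = 0.1257

0.126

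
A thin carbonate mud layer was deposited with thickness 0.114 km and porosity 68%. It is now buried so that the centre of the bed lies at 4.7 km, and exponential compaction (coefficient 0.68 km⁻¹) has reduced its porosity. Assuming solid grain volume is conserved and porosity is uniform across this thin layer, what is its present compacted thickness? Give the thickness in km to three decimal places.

0.038 km

Porosity at 4.7 km: n = 0.68·exp(−0.68×4.7) = 0.0278
Solid-volume conservation: h(1−n) = h₀(1−n₀) ⇒ h = h₀·(1−n₀)/(1−n)
h = 0.114 × (1 − 0.68)/(1 − 0.0278) = 0.114 × 0.3292 = 0.0375 km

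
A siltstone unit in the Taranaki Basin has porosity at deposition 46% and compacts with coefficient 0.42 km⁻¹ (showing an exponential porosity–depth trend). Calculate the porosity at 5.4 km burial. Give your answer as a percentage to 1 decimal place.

4.8%

n = n₀·exp(−β·z) = 0.46 × exp(−0.42 × 5.4) = 0.46 × exp(−2.268)
  = 0.46 × 0.1035 = 0.0476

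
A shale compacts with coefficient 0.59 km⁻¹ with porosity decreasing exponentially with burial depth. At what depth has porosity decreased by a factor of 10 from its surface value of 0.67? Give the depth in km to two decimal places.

3.90 km

φ/φ₀ = 1/10 ⇒ exp(−β·z) = 1/10 ⇒ z = ln(10) / β
z = 2.3026 / 0.59 = 3.903 km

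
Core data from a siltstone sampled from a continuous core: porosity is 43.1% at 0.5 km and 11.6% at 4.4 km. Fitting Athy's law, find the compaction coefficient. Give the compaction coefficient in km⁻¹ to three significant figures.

0.337 km⁻¹

Athy: phi(d) = phi₀ e^(−cd) ⇒ phi₁/phi₂ = e^{c(d₂−d₁)} ⇒ c = ln(phi₁/phi₂)/(d₂−d₁)
c = ln(0.431/0.116) / (4.4 − 0.5) = ln(3.716) / 3.9 = 1.3125 / 3.9 = 0.3365 km⁻¹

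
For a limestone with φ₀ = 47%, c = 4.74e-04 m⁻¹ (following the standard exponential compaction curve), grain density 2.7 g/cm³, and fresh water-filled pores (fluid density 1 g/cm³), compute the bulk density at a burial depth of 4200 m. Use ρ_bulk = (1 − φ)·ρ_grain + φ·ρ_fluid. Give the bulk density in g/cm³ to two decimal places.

Working in km (1 km = 1000 m; c in km⁻¹ = c in m⁻¹ × 1000):
Porosity at depth: φ = 0.47·exp(−0.474×4.2) = 0.47×0.1366 = 0.0642
Bulk density: ρ_b = (1−φ)ρ_g + φ·ρ_f = 0.9358×2.7 + 0.0642×1
       = 2.527 + 0.064 = 2.591 g/cm³

2.59 g/cm³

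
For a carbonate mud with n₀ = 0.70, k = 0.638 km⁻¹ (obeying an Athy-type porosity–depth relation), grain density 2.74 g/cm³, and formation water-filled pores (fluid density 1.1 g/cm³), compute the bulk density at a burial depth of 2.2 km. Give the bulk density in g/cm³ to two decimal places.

2.46 g/cm³

Porosity at depth: n = 0.7·exp(−0.638×2.2) = 0.7×0.2457 = 0.1720
Bulk density: ρ_b = (1−n)ρ_g + n·ρ_f = 0.8280×2.74 + 0.1720×1.1
       = 2.269 + 0.189 = 2.458 g/cm³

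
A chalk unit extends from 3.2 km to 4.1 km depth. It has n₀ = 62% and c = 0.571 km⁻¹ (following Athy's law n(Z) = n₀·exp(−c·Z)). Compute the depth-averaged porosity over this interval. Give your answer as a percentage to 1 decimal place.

7.8%

⟨n⟩ = (1/(Z₂−Z₁)) ∫ n₀ e^(−cZ) dZ = n₀·(e^(−c·Z₁) − e^(−c·Z₂)) / (c·(Z₂−Z₁))
e^(−0.571×3.2) = 0.1609; e^(−0.571×4.1) = 0.0962
⟨n⟩ = 0.62 × (0.1609 − 0.0962) / (0.571 × 0.9) = 0.62 × 0.1258 = 0.0780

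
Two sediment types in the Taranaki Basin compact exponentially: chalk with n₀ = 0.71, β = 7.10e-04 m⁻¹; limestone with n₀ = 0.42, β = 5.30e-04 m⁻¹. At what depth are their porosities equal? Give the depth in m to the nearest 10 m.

Working in km (1 km = 1000 m; β in km⁻¹ = β in m⁻¹ × 1000):
Set n₀ₐ e^(−βₐZ) = n₀ᵦ e^(−βᵦZ) ⇒ ln(n₀ₐ/n₀ᵦ) = (βₐ − βᵦ)·Z
Z = ln(0.71/0.42) / (0.71 − 0.53) = 0.5250 / 0.18 = 2.917 km

2920 m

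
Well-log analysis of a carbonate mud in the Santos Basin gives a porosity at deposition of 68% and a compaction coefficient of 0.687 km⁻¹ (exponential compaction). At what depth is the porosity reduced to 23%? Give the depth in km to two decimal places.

Invert Athy's law: d = ln(n₀/n) / k
d = ln(0.68/0.23) / 0.687 = ln(2.957) / 0.687 = 1.0840 / 0.687 = 1.578 km

1.58 km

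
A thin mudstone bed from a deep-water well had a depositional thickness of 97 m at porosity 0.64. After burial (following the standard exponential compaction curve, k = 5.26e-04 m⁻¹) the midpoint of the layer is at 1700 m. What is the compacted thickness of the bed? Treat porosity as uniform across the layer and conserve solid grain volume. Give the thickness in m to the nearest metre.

47 m

Working in km (1 km = 1000 m; k in km⁻¹ = k in m⁻¹ × 1000):
Porosity at 1.7 km: n = 0.64·exp(−0.526×1.7) = 0.2617
Solid-volume conservation: h(1−n) = h₀(1−n₀) ⇒ h = h₀·(1−n₀)/(1−n)
h = 0.097 × (1 − 0.64)/(1 − 0.2617) = 0.097 × 0.4876 = 0.0473 km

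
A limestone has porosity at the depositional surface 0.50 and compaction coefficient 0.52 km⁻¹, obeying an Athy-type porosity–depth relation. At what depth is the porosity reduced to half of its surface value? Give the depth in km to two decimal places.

1.33 km

n/n₀ = 1/2 ⇒ exp(−c·z) = 1/2 ⇒ z = ln(2) / c
z = 0.6931 / 0.52 = 1.333 km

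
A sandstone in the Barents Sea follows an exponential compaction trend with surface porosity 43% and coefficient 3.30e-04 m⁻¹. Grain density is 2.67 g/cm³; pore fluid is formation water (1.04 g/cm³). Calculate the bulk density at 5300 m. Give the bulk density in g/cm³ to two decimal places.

2.55 g/cm³

Working in km (1 km = 1000 m; k in km⁻¹ = k in m⁻¹ × 1000):
Porosity at depth: phi = 0.43·exp(−0.33×5.3) = 0.43×0.1739 = 0.0748
Bulk density: ρ_b = (1−phi)ρ_g + phi·ρ_f = 0.9252×2.67 + 0.0748×1.04
       = 2.470 + 0.078 = 2.548 g/cm³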